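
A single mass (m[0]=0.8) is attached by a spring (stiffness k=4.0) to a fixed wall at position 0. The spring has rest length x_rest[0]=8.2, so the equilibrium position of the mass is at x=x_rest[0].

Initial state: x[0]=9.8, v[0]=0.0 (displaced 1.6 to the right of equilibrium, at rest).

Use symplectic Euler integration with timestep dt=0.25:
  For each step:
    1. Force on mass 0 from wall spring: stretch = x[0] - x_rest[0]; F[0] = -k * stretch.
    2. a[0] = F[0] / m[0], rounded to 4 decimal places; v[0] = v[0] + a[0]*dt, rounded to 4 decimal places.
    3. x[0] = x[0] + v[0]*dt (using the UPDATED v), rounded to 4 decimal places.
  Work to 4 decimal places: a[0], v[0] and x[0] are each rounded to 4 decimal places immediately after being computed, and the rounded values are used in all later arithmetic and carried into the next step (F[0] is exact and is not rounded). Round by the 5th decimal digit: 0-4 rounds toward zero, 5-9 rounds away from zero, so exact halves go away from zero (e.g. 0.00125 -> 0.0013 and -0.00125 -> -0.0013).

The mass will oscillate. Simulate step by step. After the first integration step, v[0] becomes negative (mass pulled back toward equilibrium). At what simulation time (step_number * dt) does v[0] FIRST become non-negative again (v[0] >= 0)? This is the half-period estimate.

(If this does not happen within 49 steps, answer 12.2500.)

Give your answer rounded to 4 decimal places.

Answer: 1.5000

Derivation:
Step 0: x=[9.8000] v=[0.0000]
Step 1: x=[9.3000] v=[-2.0000]
Step 2: x=[8.4563] v=[-3.3750]
Step 3: x=[7.5325] v=[-3.6954]
Step 4: x=[6.8173] v=[-2.8610]
Step 5: x=[6.5342] v=[-1.1326]
Step 6: x=[6.7716] v=[0.9497]
First v>=0 after going negative at step 6, time=1.5000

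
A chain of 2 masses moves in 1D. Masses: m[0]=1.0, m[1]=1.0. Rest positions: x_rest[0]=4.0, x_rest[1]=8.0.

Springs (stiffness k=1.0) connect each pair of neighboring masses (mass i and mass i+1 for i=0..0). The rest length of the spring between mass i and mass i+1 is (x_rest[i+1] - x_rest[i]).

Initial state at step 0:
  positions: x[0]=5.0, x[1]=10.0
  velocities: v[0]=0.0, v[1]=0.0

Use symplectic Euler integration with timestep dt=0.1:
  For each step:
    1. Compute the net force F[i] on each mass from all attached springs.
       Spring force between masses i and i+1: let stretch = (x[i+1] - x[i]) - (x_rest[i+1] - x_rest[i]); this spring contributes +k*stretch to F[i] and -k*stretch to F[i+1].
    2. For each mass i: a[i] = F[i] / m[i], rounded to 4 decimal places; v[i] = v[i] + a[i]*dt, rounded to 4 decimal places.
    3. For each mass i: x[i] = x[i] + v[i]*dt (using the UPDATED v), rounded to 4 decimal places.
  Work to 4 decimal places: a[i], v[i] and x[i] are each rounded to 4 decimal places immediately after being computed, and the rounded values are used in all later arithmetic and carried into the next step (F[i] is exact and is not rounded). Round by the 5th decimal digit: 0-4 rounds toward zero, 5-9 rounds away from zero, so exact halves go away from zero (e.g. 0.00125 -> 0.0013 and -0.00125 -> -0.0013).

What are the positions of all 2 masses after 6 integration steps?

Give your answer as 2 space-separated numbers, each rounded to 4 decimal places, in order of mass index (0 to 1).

Answer: 5.1963 9.8037

Derivation:
Step 0: x=[5.0000 10.0000] v=[0.0000 0.0000]
Step 1: x=[5.0100 9.9900] v=[0.1000 -0.1000]
Step 2: x=[5.0298 9.9702] v=[0.1980 -0.1980]
Step 3: x=[5.0590 9.9410] v=[0.2920 -0.2920]
Step 4: x=[5.0970 9.9030] v=[0.3802 -0.3802]
Step 5: x=[5.1431 9.8569] v=[0.4608 -0.4608]
Step 6: x=[5.1963 9.8037] v=[0.5322 -0.5322]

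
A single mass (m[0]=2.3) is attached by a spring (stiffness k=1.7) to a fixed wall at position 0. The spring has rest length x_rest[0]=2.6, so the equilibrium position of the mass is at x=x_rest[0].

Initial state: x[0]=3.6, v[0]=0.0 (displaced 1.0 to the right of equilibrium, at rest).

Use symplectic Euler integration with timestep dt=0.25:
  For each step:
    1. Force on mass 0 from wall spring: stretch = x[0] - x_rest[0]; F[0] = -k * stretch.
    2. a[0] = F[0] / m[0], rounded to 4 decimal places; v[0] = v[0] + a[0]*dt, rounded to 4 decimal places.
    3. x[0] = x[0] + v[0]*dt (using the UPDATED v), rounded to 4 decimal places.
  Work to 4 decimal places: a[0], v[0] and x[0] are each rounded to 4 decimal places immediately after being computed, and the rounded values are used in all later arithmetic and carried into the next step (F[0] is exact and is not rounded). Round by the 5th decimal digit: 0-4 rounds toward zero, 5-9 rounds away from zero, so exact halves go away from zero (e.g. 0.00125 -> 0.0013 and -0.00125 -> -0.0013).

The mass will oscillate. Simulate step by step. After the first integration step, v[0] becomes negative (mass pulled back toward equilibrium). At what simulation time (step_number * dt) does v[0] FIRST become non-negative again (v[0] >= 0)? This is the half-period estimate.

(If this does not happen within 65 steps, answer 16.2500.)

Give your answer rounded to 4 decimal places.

Answer: 3.7500

Derivation:
Step 0: x=[3.6000] v=[0.0000]
Step 1: x=[3.5538] v=[-0.1848]
Step 2: x=[3.4635] v=[-0.3611]
Step 3: x=[3.3333] v=[-0.5207]
Step 4: x=[3.1693] v=[-0.6562]
Step 5: x=[2.9790] v=[-0.7614]
Step 6: x=[2.7712] v=[-0.8314]
Step 7: x=[2.5555] v=[-0.8630]
Step 8: x=[2.3418] v=[-0.8548]
Step 9: x=[2.1400] v=[-0.8071]
Step 10: x=[1.9595] v=[-0.7221]
Step 11: x=[1.8086] v=[-0.6038]
Step 12: x=[1.6942] v=[-0.4576]
Step 13: x=[1.6217] v=[-0.2902]
Step 14: x=[1.5944] v=[-0.1094]
Step 15: x=[1.6135] v=[0.0764]
First v>=0 after going negative at step 15, time=3.7500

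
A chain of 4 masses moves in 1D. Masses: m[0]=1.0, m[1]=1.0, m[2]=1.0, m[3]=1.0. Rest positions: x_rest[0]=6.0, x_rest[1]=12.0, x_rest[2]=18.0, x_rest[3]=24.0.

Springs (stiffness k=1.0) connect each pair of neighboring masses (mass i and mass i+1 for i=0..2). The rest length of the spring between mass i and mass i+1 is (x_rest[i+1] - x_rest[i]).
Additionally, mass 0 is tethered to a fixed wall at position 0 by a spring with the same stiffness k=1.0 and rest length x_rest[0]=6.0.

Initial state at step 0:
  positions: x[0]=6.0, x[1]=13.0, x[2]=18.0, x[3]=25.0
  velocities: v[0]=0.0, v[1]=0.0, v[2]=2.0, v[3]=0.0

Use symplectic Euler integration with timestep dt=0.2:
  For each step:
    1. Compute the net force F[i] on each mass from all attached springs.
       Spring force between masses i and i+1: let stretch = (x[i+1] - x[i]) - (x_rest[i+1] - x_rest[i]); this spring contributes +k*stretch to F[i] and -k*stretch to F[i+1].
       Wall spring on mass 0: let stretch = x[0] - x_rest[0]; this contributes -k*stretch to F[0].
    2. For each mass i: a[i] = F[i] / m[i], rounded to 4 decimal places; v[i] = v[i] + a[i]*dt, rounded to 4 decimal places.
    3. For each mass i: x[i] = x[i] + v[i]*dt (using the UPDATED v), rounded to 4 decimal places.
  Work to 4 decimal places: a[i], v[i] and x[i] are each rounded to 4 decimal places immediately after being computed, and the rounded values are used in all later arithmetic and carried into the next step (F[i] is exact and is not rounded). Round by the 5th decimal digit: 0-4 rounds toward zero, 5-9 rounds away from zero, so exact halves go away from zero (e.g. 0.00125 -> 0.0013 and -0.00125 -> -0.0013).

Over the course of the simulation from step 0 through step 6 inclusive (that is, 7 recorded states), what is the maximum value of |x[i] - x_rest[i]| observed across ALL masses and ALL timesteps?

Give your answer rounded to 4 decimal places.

Step 0: x=[6.0000 13.0000 18.0000 25.0000] v=[0.0000 0.0000 2.0000 0.0000]
Step 1: x=[6.0400 12.9200 18.4800 24.9600] v=[0.2000 -0.4000 2.4000 -0.2000]
Step 2: x=[6.1136 12.7872 18.9968 24.9008] v=[0.3680 -0.6640 2.5840 -0.2960]
Step 3: x=[6.2096 12.6358 19.5014 24.8454] v=[0.4800 -0.7568 2.5229 -0.2768]
Step 4: x=[6.3143 12.5020 19.9451 24.8163] v=[0.5233 -0.6689 2.2186 -0.1456]
Step 5: x=[6.4139 12.4184 20.2859 24.8323] v=[0.4980 -0.4178 1.7042 0.0802]
Step 6: x=[6.4971 12.4094 20.4939 24.9065] v=[0.4161 -0.0452 1.0400 0.3709]
Max displacement = 2.4939

Answer: 2.4939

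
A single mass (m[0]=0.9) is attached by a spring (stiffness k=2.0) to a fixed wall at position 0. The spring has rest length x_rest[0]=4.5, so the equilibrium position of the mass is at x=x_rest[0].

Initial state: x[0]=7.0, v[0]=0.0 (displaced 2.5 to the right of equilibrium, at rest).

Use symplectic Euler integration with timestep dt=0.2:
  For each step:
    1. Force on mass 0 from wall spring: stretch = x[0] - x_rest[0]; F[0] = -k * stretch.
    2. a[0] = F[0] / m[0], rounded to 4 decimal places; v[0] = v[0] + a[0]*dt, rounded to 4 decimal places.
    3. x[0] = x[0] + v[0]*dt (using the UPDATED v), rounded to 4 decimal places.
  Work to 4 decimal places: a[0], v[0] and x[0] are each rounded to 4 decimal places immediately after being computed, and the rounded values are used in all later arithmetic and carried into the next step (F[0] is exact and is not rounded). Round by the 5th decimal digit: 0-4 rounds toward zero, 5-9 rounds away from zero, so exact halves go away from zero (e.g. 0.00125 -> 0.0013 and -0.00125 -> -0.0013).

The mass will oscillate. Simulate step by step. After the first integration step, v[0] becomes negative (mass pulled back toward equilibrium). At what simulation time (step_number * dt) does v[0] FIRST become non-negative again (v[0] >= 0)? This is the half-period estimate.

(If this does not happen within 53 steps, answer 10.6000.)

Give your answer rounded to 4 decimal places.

Step 0: x=[7.0000] v=[0.0000]
Step 1: x=[6.7778] v=[-1.1111]
Step 2: x=[6.3531] v=[-2.1235]
Step 3: x=[5.7637] v=[-2.9471]
Step 4: x=[5.0620] v=[-3.5087]
Step 5: x=[4.3103] v=[-3.7585]
Step 6: x=[3.5755] v=[-3.6742]
Step 7: x=[2.9228] v=[-3.2633]
Step 8: x=[2.4103] v=[-2.5623]
Step 9: x=[2.0836] v=[-1.6335]
Step 10: x=[1.9717] v=[-0.5595]
Step 11: x=[2.0845] v=[0.5642]
First v>=0 after going negative at step 11, time=2.2000

Answer: 2.2000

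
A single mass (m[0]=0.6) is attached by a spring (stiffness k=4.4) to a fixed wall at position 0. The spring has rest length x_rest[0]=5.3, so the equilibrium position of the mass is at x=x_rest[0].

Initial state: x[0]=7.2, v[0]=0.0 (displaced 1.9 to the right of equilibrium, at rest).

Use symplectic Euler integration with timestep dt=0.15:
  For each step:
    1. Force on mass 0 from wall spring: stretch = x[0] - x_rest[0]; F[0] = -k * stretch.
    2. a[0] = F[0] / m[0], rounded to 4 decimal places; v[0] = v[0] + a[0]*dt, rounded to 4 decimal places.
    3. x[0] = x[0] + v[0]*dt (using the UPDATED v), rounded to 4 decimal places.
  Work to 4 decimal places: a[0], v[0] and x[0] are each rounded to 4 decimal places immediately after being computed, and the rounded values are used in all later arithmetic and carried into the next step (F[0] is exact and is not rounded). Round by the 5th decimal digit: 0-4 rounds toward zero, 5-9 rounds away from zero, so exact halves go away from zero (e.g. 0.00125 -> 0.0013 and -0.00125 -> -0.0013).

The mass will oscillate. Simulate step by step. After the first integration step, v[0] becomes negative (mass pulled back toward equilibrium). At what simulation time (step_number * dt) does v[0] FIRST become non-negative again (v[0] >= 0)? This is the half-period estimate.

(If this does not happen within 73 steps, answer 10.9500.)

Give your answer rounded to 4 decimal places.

Answer: 1.2000

Derivation:
Step 0: x=[7.2000] v=[0.0000]
Step 1: x=[6.8865] v=[-2.0900]
Step 2: x=[6.3112] v=[-3.8351]
Step 3: x=[5.5691] v=[-4.9474]
Step 4: x=[4.7826] v=[-5.2434]
Step 5: x=[4.0815] v=[-4.6743]
Step 6: x=[3.5814] v=[-3.3339]
Step 7: x=[3.3649] v=[-1.4434]
Step 8: x=[3.4677] v=[0.6852]
First v>=0 after going negative at step 8, time=1.2000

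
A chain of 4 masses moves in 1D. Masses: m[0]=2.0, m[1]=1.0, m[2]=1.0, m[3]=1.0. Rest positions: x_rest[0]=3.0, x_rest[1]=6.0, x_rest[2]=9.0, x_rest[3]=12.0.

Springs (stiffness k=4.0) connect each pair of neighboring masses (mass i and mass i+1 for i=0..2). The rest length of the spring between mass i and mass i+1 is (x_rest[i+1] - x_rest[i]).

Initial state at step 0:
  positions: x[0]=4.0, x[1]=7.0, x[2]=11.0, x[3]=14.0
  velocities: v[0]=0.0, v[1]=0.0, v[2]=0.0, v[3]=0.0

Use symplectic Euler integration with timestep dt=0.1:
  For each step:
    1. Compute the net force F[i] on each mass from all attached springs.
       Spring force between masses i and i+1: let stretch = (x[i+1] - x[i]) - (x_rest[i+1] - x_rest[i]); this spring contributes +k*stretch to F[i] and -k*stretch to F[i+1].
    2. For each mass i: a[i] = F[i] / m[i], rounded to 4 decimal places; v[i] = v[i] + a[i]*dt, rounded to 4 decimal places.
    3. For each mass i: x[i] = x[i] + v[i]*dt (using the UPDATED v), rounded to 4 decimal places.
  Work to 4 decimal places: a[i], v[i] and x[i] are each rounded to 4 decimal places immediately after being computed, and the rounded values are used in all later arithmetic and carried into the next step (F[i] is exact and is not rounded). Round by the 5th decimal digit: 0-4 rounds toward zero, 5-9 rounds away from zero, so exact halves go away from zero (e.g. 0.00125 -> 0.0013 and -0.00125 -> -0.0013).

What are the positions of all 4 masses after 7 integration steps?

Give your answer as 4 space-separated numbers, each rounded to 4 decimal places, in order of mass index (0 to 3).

Step 0: x=[4.0000 7.0000 11.0000 14.0000] v=[0.0000 0.0000 0.0000 0.0000]
Step 1: x=[4.0000 7.0400 10.9600 14.0000] v=[0.0000 0.4000 -0.4000 0.0000]
Step 2: x=[4.0008 7.1152 10.8848 13.9984] v=[0.0080 0.7520 -0.7520 -0.0160]
Step 3: x=[4.0039 7.2166 10.7834 13.9923] v=[0.0309 1.0141 -1.0144 -0.0614]
Step 4: x=[4.0112 7.3322 10.6676 13.9778] v=[0.0734 1.1557 -1.1576 -0.1450]
Step 5: x=[4.0250 7.4484 10.5508 13.9509] v=[0.1376 1.1615 -1.1677 -0.2691]
Step 6: x=[4.0472 7.5517 10.4459 13.9080] v=[0.2223 1.0331 -1.0486 -0.4291]
Step 7: x=[4.0795 7.6306 10.3638 13.8466] v=[0.3232 0.7890 -0.8214 -0.6139]

Answer: 4.0795 7.6306 10.3638 13.8466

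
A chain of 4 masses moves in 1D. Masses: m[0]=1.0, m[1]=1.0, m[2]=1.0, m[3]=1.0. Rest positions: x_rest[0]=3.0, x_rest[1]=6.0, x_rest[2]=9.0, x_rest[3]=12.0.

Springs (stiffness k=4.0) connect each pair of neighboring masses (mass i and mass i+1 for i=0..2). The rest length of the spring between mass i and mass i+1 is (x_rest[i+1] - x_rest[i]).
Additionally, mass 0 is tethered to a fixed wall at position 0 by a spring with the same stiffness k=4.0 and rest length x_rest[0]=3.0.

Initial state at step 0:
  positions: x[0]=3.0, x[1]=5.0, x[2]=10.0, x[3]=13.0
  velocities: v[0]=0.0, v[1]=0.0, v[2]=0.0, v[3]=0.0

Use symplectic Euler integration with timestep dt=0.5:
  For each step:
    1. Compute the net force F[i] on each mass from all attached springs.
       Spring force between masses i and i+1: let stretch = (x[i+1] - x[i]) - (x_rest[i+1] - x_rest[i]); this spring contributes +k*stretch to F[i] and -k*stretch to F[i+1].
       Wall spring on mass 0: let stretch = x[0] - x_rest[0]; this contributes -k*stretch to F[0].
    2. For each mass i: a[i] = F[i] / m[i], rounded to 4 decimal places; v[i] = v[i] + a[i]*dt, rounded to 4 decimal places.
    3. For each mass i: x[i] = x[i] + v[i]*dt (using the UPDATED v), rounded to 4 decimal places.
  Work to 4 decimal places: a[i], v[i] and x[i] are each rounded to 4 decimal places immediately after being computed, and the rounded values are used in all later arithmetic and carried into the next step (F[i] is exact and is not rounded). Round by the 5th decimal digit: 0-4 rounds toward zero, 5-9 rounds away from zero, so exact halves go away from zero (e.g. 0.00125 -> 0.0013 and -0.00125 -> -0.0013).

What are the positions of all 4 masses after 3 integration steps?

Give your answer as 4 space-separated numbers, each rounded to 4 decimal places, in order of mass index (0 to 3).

Answer: 3.0000 8.0000 8.0000 12.0000

Derivation:
Step 0: x=[3.0000 5.0000 10.0000 13.0000] v=[0.0000 0.0000 0.0000 0.0000]
Step 1: x=[2.0000 8.0000 8.0000 13.0000] v=[-2.0000 6.0000 -4.0000 0.0000]
Step 2: x=[5.0000 5.0000 11.0000 11.0000] v=[6.0000 -6.0000 6.0000 -4.0000]
Step 3: x=[3.0000 8.0000 8.0000 12.0000] v=[-4.0000 6.0000 -6.0000 2.0000]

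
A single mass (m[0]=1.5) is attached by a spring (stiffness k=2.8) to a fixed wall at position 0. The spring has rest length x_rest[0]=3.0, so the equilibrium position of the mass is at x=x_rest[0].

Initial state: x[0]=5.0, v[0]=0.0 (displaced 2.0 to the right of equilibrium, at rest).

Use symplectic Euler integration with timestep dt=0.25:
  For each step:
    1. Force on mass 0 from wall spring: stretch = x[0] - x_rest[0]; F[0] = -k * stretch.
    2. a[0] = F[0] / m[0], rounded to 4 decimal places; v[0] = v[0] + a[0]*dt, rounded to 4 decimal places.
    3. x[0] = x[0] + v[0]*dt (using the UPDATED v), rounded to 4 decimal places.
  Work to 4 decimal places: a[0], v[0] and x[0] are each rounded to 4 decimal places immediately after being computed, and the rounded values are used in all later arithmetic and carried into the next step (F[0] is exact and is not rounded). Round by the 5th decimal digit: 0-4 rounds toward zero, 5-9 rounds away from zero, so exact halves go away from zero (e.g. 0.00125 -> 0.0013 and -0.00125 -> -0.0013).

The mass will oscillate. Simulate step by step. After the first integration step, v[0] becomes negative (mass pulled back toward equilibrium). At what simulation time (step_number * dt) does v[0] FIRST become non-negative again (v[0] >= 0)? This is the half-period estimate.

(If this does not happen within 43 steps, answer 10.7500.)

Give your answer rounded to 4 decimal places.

Answer: 2.5000

Derivation:
Step 0: x=[5.0000] v=[0.0000]
Step 1: x=[4.7667] v=[-0.9333]
Step 2: x=[4.3273] v=[-1.7578]
Step 3: x=[3.7330] v=[-2.3772]
Step 4: x=[3.0532] v=[-2.7193]
Step 5: x=[2.3672] v=[-2.7441]
Step 6: x=[1.7550] v=[-2.4488]
Step 7: x=[1.2881] v=[-1.8678]
Step 8: x=[1.0209] v=[-1.0689]
Step 9: x=[0.9846] v=[-0.1453]
Step 10: x=[1.1834] v=[0.7952]
First v>=0 after going negative at step 10, time=2.5000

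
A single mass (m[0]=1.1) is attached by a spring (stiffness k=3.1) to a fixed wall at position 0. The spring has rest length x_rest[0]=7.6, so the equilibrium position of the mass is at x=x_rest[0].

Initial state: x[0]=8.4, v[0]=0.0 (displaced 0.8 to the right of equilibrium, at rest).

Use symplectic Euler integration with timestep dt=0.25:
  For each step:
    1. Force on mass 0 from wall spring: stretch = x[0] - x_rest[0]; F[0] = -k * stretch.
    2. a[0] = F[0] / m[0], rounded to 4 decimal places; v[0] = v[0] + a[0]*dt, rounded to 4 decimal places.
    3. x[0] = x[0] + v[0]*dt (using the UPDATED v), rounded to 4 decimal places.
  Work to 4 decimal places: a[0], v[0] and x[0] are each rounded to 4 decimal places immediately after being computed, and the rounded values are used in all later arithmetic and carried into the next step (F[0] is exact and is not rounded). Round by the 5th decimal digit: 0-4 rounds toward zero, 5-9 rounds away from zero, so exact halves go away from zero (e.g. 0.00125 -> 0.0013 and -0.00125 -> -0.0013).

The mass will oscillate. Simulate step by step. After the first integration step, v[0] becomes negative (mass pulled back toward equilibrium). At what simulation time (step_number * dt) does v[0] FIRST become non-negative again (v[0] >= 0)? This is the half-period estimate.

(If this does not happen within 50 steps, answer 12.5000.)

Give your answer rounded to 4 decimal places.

Answer: 2.0000

Derivation:
Step 0: x=[8.4000] v=[0.0000]
Step 1: x=[8.2591] v=[-0.5636]
Step 2: x=[8.0021] v=[-1.0280]
Step 3: x=[7.6743] v=[-1.3113]
Step 4: x=[7.3334] v=[-1.3637]
Step 5: x=[7.0394] v=[-1.1759]
Step 6: x=[6.8442] v=[-0.7809]
Step 7: x=[6.7821] v=[-0.2484]
Step 8: x=[6.8641] v=[0.3279]
First v>=0 after going negative at step 8, time=2.0000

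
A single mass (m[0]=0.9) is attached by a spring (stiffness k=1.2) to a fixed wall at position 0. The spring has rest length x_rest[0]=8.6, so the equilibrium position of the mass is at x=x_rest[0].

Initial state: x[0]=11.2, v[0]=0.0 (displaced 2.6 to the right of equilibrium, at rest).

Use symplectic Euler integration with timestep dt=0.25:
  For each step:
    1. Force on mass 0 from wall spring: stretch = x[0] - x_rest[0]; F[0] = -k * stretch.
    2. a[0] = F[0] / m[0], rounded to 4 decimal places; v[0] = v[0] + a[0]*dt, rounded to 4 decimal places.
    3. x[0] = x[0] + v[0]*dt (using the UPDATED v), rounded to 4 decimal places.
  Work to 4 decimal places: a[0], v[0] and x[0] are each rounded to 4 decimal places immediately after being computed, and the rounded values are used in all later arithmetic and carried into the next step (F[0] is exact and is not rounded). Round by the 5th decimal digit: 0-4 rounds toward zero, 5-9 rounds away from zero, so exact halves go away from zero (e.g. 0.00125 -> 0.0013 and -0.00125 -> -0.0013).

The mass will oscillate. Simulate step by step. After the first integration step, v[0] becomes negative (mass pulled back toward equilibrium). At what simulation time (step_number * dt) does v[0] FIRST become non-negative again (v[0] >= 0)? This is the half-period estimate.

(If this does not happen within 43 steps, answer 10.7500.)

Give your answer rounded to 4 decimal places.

Step 0: x=[11.2000] v=[0.0000]
Step 1: x=[10.9833] v=[-0.8667]
Step 2: x=[10.5680] v=[-1.6611]
Step 3: x=[9.9887] v=[-2.3171]
Step 4: x=[9.2937] v=[-2.7800]
Step 5: x=[8.5409] v=[-3.0112]
Step 6: x=[7.7930] v=[-2.9915]
Step 7: x=[7.1124] v=[-2.7225]
Step 8: x=[6.5558] v=[-2.2266]
Step 9: x=[6.1695] v=[-1.5452]
Step 10: x=[5.9858] v=[-0.7350]
Step 11: x=[6.0199] v=[0.1364]
First v>=0 after going negative at step 11, time=2.7500

Answer: 2.7500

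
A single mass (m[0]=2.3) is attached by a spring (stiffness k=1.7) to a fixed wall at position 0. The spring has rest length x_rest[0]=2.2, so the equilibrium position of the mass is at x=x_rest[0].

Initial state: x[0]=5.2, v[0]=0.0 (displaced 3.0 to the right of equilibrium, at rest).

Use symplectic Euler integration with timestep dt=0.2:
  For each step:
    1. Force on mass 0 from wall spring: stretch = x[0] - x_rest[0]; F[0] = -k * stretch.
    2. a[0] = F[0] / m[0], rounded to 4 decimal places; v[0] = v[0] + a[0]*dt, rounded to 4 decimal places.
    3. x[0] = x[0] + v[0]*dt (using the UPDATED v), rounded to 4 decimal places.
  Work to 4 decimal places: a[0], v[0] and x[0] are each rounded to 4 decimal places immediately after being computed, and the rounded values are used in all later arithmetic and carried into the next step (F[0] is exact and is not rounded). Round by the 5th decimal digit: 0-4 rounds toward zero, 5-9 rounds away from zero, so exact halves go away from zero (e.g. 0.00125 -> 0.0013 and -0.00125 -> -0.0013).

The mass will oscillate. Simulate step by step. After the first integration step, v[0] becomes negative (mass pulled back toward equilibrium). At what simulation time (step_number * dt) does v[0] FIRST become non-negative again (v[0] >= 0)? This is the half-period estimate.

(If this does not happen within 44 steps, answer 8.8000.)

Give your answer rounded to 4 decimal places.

Answer: 3.8000

Derivation:
Step 0: x=[5.2000] v=[0.0000]
Step 1: x=[5.1113] v=[-0.4435]
Step 2: x=[4.9365] v=[-0.8739]
Step 3: x=[4.6808] v=[-1.2784]
Step 4: x=[4.3518] v=[-1.6451]
Step 5: x=[3.9592] v=[-1.9632]
Step 6: x=[3.5145] v=[-2.2233]
Step 7: x=[3.0310] v=[-2.4176]
Step 8: x=[2.5229] v=[-2.5404]
Step 9: x=[2.0053] v=[-2.5881]
Step 10: x=[1.4934] v=[-2.5593]
Step 11: x=[1.0024] v=[-2.4548]
Step 12: x=[0.5468] v=[-2.2778]
Step 13: x=[0.1401] v=[-2.0334]
Step 14: x=[-0.2057] v=[-1.7289]
Step 15: x=[-0.4804] v=[-1.3733]
Step 16: x=[-0.6758] v=[-0.9771]
Step 17: x=[-0.7862] v=[-0.5520]
Step 18: x=[-0.8083] v=[-0.1106]
Step 19: x=[-0.7415] v=[0.3341]
First v>=0 after going negative at step 19, time=3.8000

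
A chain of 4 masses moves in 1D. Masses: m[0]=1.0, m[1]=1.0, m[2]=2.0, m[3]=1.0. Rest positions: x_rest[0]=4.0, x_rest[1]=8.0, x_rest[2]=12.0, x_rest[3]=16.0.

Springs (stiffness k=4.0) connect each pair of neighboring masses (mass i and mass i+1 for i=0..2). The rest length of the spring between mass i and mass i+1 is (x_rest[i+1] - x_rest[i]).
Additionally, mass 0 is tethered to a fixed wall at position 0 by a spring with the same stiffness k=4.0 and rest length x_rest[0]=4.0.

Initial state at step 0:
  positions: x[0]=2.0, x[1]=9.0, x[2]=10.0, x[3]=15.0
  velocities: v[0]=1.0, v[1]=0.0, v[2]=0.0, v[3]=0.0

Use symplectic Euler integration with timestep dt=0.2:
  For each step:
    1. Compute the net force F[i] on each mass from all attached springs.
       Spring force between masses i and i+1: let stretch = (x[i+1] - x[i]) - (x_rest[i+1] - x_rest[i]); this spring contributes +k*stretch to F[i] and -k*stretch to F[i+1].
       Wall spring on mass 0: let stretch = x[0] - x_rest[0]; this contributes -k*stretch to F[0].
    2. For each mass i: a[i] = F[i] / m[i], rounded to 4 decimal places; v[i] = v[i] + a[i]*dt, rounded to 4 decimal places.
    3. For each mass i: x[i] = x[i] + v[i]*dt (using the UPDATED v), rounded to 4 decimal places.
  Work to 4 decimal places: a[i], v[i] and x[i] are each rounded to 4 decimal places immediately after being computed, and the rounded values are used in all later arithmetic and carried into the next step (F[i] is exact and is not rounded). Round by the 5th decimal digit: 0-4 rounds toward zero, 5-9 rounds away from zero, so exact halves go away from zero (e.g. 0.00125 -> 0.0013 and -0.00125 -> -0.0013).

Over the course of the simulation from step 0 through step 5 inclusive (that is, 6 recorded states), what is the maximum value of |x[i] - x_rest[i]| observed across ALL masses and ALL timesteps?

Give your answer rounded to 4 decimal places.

Answer: 2.6796

Derivation:
Step 0: x=[2.0000 9.0000 10.0000 15.0000] v=[1.0000 0.0000 0.0000 0.0000]
Step 1: x=[3.0000 8.0400 10.3200 14.8400] v=[5.0000 -4.8000 1.6000 -0.8000]
Step 2: x=[4.3264 6.6384 10.8192 14.5968] v=[6.6320 -7.0080 2.4960 -1.2160]
Step 3: x=[5.3305 5.5358 11.2861 14.3892] v=[5.0205 -5.5130 2.3347 -1.0381]
Step 4: x=[5.5146 5.3204 11.5413 14.3251] v=[0.9203 -1.0770 1.2758 -0.3206]
Step 5: x=[4.7853 6.1314 11.5215 14.4556] v=[-3.6467 4.0551 -0.0990 0.6524]
Max displacement = 2.6796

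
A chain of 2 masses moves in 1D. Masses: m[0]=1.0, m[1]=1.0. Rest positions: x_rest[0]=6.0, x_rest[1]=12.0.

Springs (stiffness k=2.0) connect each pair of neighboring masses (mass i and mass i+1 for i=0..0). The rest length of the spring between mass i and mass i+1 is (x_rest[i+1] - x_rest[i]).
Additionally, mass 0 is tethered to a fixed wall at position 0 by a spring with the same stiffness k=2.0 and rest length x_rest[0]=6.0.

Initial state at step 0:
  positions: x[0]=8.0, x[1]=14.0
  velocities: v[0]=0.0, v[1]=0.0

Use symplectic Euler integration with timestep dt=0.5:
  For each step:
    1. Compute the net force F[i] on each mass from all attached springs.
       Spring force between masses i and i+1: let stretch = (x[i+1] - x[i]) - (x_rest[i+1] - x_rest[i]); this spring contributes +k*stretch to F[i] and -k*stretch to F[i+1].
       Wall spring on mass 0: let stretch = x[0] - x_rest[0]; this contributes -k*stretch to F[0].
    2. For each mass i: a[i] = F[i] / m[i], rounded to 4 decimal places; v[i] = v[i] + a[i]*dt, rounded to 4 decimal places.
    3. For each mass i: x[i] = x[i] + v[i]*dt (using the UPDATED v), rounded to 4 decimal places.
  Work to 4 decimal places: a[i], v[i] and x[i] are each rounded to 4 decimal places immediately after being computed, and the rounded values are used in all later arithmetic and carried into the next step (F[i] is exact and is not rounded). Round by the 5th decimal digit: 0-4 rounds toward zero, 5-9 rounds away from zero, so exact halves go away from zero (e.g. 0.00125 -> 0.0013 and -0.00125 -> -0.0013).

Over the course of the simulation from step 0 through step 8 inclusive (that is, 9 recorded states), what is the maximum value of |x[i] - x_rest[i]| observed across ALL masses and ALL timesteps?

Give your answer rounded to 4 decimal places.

Step 0: x=[8.0000 14.0000] v=[0.0000 0.0000]
Step 1: x=[7.0000 14.0000] v=[-2.0000 0.0000]
Step 2: x=[6.0000 13.5000] v=[-2.0000 -1.0000]
Step 3: x=[5.7500 12.2500] v=[-0.5000 -2.5000]
Step 4: x=[5.8750 10.7500] v=[0.2500 -3.0000]
Step 5: x=[5.5000 9.8125] v=[-0.7500 -1.8750]
Step 6: x=[4.5313 9.7188] v=[-1.9375 -0.1875]
Step 7: x=[3.8907 10.0313] v=[-1.2813 0.6250]
Step 8: x=[4.3750 10.2735] v=[0.9686 0.4844]
Max displacement = 2.2812

Answer: 2.2812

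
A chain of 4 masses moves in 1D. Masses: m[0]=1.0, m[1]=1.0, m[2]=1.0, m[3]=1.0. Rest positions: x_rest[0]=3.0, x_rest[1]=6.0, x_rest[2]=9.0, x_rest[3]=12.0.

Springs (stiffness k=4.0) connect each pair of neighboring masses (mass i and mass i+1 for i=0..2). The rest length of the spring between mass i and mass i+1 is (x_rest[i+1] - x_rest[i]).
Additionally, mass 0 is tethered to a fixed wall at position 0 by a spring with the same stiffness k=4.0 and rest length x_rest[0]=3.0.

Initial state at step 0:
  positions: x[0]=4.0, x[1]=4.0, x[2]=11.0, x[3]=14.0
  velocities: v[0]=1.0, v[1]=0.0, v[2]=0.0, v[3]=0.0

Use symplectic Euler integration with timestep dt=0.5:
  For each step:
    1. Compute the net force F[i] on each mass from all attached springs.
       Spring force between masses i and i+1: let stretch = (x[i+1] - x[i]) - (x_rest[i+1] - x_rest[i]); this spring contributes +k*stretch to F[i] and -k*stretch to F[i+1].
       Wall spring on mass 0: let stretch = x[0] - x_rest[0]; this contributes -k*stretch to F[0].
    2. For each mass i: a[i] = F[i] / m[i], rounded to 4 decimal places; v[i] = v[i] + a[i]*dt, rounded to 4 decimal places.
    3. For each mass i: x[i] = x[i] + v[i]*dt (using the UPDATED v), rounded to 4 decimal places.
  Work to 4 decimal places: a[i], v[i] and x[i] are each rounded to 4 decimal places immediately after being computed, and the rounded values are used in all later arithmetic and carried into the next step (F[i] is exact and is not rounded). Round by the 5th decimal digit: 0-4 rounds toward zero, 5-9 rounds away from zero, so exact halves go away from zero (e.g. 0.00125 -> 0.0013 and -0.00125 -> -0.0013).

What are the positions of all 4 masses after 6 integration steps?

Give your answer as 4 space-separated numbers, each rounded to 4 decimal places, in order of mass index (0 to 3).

Answer: -1.0000 9.0000 4.5000 14.0000

Derivation:
Step 0: x=[4.0000 4.0000 11.0000 14.0000] v=[1.0000 0.0000 0.0000 0.0000]
Step 1: x=[0.5000 11.0000 7.0000 14.0000] v=[-7.0000 14.0000 -8.0000 0.0000]
Step 2: x=[7.0000 3.5000 14.0000 10.0000] v=[13.0000 -15.0000 14.0000 -8.0000]
Step 3: x=[3.0000 10.0000 6.5000 13.0000] v=[-8.0000 13.0000 -15.0000 6.0000]
Step 4: x=[3.0000 6.0000 9.0000 12.5000] v=[0.0000 -8.0000 5.0000 -1.0000]
Step 5: x=[3.0000 2.0000 12.0000 11.5000] v=[0.0000 -8.0000 6.0000 -2.0000]
Step 6: x=[-1.0000 9.0000 4.5000 14.0000] v=[-8.0000 14.0000 -15.0000 5.0000]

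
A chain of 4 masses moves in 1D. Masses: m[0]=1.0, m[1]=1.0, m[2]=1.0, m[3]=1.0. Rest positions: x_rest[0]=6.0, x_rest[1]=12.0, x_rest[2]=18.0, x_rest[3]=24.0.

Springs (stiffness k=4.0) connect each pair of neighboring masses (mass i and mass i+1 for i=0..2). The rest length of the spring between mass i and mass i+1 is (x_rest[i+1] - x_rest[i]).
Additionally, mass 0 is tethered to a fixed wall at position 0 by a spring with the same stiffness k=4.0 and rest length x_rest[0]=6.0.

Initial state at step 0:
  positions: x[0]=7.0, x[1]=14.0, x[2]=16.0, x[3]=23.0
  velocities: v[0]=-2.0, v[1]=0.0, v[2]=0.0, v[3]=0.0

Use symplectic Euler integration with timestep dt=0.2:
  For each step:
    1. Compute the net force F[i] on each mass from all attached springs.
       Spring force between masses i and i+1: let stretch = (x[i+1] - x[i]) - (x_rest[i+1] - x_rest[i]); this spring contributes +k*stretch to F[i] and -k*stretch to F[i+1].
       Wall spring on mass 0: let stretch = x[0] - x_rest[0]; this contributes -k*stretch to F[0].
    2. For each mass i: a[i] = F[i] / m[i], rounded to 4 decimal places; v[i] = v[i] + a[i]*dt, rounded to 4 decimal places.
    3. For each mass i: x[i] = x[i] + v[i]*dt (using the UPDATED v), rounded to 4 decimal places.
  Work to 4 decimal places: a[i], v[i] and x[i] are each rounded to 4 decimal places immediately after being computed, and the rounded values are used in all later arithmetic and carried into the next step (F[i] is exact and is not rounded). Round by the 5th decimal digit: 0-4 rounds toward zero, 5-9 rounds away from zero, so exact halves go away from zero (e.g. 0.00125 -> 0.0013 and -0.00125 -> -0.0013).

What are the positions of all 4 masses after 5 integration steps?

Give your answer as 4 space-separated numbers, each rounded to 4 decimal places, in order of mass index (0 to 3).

Answer: 4.4889 9.9947 18.6075 23.8573

Derivation:
Step 0: x=[7.0000 14.0000 16.0000 23.0000] v=[-2.0000 0.0000 0.0000 0.0000]
Step 1: x=[6.6000 13.2000 16.8000 22.8400] v=[-2.0000 -4.0000 4.0000 -0.8000]
Step 2: x=[6.2000 11.9200 17.9904 22.6736] v=[-2.0000 -6.4000 5.9520 -0.8320]
Step 3: x=[5.7232 10.6961 18.9588 22.7179] v=[-2.3840 -6.1197 4.8422 0.2214]
Step 4: x=[5.1264 9.9985 19.2067 23.1207] v=[-2.9842 -3.4879 1.2393 2.0141]
Step 5: x=[4.4889 9.9947 18.6075 23.8573] v=[-3.1876 -0.0190 -2.9961 3.6829]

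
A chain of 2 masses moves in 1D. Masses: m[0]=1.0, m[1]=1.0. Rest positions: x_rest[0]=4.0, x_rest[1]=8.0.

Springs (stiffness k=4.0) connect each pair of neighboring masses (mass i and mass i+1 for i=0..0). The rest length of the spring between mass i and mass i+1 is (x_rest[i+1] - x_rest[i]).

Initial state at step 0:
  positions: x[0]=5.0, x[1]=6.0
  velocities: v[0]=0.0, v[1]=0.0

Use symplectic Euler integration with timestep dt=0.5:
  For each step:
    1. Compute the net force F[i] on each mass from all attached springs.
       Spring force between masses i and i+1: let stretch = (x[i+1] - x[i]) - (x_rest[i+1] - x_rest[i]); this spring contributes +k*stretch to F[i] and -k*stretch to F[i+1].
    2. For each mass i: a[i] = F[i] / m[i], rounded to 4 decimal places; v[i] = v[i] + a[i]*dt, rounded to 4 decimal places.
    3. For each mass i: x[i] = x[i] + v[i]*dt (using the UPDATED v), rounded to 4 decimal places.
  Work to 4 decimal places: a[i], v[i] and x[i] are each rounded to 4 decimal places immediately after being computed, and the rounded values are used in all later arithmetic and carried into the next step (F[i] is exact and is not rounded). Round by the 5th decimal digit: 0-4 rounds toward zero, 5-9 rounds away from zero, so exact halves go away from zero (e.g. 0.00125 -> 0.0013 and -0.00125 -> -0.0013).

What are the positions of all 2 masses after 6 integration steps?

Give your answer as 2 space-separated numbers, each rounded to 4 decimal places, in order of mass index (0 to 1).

Answer: 2.0000 9.0000

Derivation:
Step 0: x=[5.0000 6.0000] v=[0.0000 0.0000]
Step 1: x=[2.0000 9.0000] v=[-6.0000 6.0000]
Step 2: x=[2.0000 9.0000] v=[0.0000 0.0000]
Step 3: x=[5.0000 6.0000] v=[6.0000 -6.0000]
Step 4: x=[5.0000 6.0000] v=[0.0000 0.0000]
Step 5: x=[2.0000 9.0000] v=[-6.0000 6.0000]
Step 6: x=[2.0000 9.0000] v=[0.0000 0.0000]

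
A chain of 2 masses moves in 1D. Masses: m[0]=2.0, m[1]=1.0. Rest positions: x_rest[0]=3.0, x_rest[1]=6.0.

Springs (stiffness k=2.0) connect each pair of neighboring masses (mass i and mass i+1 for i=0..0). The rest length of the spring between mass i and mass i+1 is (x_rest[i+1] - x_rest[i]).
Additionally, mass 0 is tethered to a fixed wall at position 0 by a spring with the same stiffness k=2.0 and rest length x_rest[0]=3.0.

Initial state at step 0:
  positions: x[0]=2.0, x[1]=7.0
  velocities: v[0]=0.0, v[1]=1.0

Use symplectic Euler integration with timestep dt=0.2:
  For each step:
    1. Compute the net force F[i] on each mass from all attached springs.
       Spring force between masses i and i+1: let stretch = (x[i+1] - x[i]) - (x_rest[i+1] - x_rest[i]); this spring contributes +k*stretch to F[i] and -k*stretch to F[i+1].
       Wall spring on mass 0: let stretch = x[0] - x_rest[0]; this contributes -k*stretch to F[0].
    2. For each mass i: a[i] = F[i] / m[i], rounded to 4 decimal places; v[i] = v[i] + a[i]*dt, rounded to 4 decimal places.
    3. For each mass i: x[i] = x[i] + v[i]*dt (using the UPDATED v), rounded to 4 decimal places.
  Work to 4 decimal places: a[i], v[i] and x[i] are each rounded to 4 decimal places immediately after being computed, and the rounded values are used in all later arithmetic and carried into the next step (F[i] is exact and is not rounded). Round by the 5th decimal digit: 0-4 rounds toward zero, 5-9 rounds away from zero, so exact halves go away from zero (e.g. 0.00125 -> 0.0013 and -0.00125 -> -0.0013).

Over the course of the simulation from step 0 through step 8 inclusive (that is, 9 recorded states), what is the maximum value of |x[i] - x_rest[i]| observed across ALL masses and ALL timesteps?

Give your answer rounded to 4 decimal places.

Step 0: x=[2.0000 7.0000] v=[0.0000 1.0000]
Step 1: x=[2.1200 7.0400] v=[0.6000 0.2000]
Step 2: x=[2.3520 6.9264] v=[1.1600 -0.5680]
Step 3: x=[2.6729 6.6868] v=[1.6045 -1.1978]
Step 4: x=[3.0474 6.3661] v=[1.8727 -1.6034]
Step 5: x=[3.4328 6.0199] v=[1.9270 -1.7309]
Step 6: x=[3.7844 5.7068] v=[1.7579 -1.5657]
Step 7: x=[4.0615 5.4799] v=[1.3855 -1.1347]
Step 8: x=[4.2329 5.3795] v=[0.8569 -0.5021]
Max displacement = 1.2329

Answer: 1.2329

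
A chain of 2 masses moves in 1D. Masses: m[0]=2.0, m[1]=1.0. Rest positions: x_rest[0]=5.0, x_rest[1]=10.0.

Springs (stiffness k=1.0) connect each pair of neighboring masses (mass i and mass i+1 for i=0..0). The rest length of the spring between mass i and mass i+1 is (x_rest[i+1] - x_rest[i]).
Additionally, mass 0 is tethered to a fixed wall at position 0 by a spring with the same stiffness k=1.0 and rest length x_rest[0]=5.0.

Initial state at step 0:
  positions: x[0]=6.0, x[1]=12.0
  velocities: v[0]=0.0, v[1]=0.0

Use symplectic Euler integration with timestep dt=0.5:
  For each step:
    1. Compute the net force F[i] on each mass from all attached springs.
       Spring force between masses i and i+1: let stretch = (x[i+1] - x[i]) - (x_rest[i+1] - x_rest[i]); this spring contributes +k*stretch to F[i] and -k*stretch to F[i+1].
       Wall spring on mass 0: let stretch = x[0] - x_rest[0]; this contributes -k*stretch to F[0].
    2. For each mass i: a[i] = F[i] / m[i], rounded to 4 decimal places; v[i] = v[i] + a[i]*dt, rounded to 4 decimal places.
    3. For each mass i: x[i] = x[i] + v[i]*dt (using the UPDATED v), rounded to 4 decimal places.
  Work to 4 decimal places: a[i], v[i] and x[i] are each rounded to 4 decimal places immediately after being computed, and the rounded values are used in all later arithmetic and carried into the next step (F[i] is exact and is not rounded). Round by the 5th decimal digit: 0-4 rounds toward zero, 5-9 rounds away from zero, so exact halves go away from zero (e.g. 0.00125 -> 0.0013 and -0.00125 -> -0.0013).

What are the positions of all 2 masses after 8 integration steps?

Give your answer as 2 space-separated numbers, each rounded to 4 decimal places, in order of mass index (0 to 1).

Step 0: x=[6.0000 12.0000] v=[0.0000 0.0000]
Step 1: x=[6.0000 11.7500] v=[0.0000 -0.5000]
Step 2: x=[5.9688 11.3125] v=[-0.0625 -0.8750]
Step 3: x=[5.8594 10.7891] v=[-0.2188 -1.0469]
Step 4: x=[5.6338 10.2832] v=[-0.4513 -1.0118]
Step 5: x=[5.2851 9.8650] v=[-0.6974 -0.8365]
Step 6: x=[4.8483 9.5518] v=[-0.8737 -0.6265]
Step 7: x=[4.3934 9.3127] v=[-0.9099 -0.4783]
Step 8: x=[4.0042 9.0937] v=[-0.7784 -0.4380]

Answer: 4.0042 9.0937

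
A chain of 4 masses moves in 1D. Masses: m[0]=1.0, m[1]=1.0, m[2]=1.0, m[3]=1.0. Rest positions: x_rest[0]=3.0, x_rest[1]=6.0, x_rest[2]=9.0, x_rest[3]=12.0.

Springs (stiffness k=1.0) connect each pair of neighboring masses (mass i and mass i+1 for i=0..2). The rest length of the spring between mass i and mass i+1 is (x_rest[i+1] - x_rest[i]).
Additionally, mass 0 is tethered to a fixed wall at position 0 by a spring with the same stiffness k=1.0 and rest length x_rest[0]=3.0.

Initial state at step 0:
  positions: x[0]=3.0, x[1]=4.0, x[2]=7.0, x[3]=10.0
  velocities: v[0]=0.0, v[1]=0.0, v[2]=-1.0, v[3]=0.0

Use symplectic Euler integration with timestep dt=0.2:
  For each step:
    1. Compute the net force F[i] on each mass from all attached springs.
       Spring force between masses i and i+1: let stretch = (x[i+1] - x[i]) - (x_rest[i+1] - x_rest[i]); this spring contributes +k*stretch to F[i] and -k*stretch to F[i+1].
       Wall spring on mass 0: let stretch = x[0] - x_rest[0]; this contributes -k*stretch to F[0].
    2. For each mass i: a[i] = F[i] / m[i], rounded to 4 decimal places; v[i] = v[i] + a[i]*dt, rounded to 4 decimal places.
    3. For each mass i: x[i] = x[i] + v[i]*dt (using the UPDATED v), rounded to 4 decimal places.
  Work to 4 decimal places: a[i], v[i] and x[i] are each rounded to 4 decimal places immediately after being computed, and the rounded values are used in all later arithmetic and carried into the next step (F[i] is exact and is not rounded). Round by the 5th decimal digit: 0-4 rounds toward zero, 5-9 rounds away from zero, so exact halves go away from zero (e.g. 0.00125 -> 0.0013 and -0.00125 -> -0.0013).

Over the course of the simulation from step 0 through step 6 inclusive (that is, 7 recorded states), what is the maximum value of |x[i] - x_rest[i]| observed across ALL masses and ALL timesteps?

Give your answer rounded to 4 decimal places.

Answer: 2.6234

Derivation:
Step 0: x=[3.0000 4.0000 7.0000 10.0000] v=[0.0000 0.0000 -1.0000 0.0000]
Step 1: x=[2.9200 4.0800 6.8000 10.0000] v=[-0.4000 0.4000 -1.0000 0.0000]
Step 2: x=[2.7696 4.2224 6.6192 9.9920] v=[-0.7520 0.7120 -0.9040 -0.0400]
Step 3: x=[2.5665 4.4026 6.4774 9.9691] v=[-1.0154 0.9008 -0.7088 -0.1146]
Step 4: x=[2.3342 4.5923 6.3923 9.9265] v=[-1.1615 0.9485 -0.4254 -0.2129]
Step 5: x=[2.0989 4.7637 6.3766 9.8626] v=[-1.1767 0.8569 -0.0786 -0.3197]
Step 6: x=[1.8862 4.8930 6.4358 9.7792] v=[-1.0635 0.6465 0.2960 -0.4169]
Max displacement = 2.6234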